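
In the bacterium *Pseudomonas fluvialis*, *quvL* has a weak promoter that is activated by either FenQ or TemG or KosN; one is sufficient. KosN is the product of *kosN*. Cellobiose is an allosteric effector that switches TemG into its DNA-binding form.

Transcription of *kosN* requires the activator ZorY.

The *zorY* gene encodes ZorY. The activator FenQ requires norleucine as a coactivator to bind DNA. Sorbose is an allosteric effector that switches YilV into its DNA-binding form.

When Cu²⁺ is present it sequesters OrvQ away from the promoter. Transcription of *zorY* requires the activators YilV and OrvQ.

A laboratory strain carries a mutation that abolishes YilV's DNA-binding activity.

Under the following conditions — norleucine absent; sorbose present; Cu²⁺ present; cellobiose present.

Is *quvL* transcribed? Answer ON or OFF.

ON

Norleucine is absent, so FenQ is inactive.
Cellobiose is present, so TemG is active.
YilV is non-functional in this strain, so it has no effect.
Cu²⁺ is present, so OrvQ is inactive.
Required activator YilV is absent, so *zorY* is not transcribed.
So ZorY is not produced.
Required activator ZorY is absent, so *kosN* is not transcribed.
So KosN is not produced.
Activator TemG is present, so *quvL* is transcribed.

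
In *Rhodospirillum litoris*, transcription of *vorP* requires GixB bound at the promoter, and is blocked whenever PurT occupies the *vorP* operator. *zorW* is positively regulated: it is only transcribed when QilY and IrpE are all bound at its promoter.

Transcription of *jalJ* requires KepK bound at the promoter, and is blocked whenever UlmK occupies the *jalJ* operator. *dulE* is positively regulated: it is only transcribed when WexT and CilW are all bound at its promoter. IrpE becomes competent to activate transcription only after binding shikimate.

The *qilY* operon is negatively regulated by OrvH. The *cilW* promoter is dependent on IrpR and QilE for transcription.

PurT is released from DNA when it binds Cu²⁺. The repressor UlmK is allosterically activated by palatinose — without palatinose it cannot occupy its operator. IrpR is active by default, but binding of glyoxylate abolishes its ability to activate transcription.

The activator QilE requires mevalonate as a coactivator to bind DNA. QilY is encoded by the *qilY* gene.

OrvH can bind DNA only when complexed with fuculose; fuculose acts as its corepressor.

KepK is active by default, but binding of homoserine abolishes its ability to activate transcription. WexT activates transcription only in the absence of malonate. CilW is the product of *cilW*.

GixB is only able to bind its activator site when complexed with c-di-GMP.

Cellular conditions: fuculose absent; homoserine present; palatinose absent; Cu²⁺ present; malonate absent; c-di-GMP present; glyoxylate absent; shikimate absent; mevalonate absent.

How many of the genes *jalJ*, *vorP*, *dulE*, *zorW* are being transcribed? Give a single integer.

1

Palatinose is absent, so UlmK is inactive.
Homoserine is present, so KepK is inactive.
Required activator KepK is absent, so *jalJ* is not transcribed.
→ *jalJ* is OFF.
c-di-GMP is present, so GixB is active.
Cu²⁺ is present, so PurT is inactive.
No repressor is bound and GixB is active, so *vorP* is transcribed.
→ *vorP* is ON.
Malonate is absent, so WexT is active.
Glyoxylate is absent, so IrpR is active.
Mevalonate is absent, so QilE is inactive.
Required activator QilE is absent, so *cilW* is not transcribed.
So CilW is not produced.
Required activator CilW is absent, so *dulE* is not transcribed.
→ *dulE* is OFF.
Fuculose is absent, so OrvH is inactive.
With no repressor bound, *qilY* is transcribed.
So QilY is produced and active.
Shikimate is absent, so IrpE is inactive.
Required activator IrpE is absent, so *zorW* is not transcribed.
→ *zorW* is OFF.
1 of the 4 genes is transcribed.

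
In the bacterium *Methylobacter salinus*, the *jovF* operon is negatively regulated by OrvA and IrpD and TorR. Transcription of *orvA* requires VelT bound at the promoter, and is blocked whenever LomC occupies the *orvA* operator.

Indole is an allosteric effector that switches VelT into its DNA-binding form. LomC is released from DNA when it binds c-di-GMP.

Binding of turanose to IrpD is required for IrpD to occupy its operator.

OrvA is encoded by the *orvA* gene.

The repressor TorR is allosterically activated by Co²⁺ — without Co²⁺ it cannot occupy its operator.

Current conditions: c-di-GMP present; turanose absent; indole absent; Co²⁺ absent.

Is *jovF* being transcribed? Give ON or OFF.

ON

c-di-GMP is present, so LomC is inactive.
Indole is absent, so VelT is inactive.
Required activator VelT is absent, so *orvA* is not transcribed.
So OrvA is not produced.
Turanose is absent, so IrpD is inactive.
Co²⁺ is absent, so TorR is inactive.
With no repressor bound, *jovF* is transcribed.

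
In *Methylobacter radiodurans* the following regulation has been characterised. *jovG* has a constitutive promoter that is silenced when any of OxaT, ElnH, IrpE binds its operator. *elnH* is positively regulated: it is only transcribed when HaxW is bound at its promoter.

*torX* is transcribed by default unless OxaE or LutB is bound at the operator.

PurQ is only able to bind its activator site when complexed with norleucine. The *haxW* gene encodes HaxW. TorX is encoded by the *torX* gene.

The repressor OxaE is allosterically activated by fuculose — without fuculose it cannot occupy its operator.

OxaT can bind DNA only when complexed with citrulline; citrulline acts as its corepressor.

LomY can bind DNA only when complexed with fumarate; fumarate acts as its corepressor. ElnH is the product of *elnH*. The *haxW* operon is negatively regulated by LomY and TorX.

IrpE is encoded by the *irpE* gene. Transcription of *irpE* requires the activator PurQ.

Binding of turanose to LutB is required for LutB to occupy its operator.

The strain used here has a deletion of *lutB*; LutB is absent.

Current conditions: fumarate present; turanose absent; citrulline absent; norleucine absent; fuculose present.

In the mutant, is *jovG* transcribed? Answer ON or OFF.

Citrulline is absent, so OxaT is inactive.
Fumarate is present, so LomY is active.
Fuculose is present, so OxaE is active.
LutB is non-functional in this strain, so it has no effect.
With repressor OxaE bound, *torX* is not transcribed.
So TorX is not produced.
With repressor LomY bound, *haxW* is not transcribed.
So HaxW is not produced.
Required activator HaxW is absent, so *elnH* is not transcribed.
So ElnH is not produced.
Norleucine is absent, so PurQ is inactive.
Required activator PurQ is absent, so *irpE* is not transcribed.
So IrpE is not produced.
With no repressor bound, *jovG* is transcribed.

ON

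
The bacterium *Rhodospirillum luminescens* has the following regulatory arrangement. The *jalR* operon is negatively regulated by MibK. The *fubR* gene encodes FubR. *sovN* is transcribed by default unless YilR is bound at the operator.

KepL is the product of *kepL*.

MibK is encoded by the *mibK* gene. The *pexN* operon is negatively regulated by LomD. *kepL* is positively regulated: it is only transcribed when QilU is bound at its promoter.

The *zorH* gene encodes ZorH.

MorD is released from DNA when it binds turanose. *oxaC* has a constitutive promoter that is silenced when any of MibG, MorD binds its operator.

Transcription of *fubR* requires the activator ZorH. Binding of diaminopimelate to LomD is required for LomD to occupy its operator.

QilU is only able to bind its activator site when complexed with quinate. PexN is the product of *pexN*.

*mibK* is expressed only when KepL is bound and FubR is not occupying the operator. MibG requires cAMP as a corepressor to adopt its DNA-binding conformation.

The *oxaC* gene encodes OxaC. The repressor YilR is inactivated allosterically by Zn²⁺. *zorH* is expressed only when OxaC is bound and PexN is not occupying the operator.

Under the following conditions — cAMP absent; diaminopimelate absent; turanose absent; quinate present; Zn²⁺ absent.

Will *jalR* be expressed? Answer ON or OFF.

OFF

Diaminopimelate is absent, so LomD is inactive.
With no repressor bound, *pexN* is transcribed.
So PexN is produced and active.
cAMP is absent, so MibG is inactive.
Turanose is absent, so MorD is active.
With repressor MorD bound, *oxaC* is not transcribed.
So OxaC is not produced.
With repressor PexN bound, *zorH* is not transcribed.
So ZorH is not produced.
Required activator ZorH is absent, so *fubR* is not transcribed.
So FubR is not produced.
Quinate is present, so QilU is active.
No repressor is bound and QilU is active, so *kepL* is transcribed.
So KepL is produced and active.
No repressor is bound and KepL is active, so *mibK* is transcribed.
So MibK is produced and active.
With repressor MibK bound, *jalR* is not transcribed.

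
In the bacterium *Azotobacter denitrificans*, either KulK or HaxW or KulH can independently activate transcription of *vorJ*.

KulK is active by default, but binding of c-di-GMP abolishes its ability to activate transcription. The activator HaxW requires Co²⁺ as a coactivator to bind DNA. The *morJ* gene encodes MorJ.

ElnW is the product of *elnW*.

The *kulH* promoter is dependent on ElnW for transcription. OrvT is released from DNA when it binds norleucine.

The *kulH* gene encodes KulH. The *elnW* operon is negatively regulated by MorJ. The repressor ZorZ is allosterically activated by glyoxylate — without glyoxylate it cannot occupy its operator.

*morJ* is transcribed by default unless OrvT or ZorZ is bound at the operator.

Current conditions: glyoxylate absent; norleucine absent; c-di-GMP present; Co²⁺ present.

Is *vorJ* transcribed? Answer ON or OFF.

c-di-GMP is present, so KulK is inactive.
Co²⁺ is present, so HaxW is active.
Norleucine is absent, so OrvT is active.
Glyoxylate is absent, so ZorZ is inactive.
With repressor OrvT bound, *morJ* is not transcribed.
So MorJ is not produced.
With no repressor bound, *elnW* is transcribed.
So ElnW is produced and active.
No repressor is bound and ElnW is active, so *kulH* is transcribed.
So KulH is produced and active.
Activator HaxW is present, so *vorJ* is transcribed.

ON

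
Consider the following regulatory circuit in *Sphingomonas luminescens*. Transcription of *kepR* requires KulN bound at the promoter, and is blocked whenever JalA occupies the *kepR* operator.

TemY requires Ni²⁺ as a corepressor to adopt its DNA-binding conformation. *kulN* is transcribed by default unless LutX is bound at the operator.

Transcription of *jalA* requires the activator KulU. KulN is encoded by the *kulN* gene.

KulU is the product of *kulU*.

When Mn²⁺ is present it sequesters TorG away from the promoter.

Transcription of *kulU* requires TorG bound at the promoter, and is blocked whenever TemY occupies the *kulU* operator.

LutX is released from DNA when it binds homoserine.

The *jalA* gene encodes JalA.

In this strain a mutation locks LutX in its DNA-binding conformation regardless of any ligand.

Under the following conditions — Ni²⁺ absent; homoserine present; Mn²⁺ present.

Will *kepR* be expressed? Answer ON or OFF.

Ni²⁺ is absent, so TemY is inactive.
Mn²⁺ is present, so TorG is inactive.
Required activator TorG is absent, so *kulU* is not transcribed.
So KulU is not produced.
Required activator KulU is absent, so *jalA* is not transcribed.
So JalA is not produced.
LutX is constitutively active in this strain.
With repressor LutX bound, *kulN* is not transcribed.
So KulN is not produced.
Required activator KulN is absent, so *kepR* is not transcribed.

OFF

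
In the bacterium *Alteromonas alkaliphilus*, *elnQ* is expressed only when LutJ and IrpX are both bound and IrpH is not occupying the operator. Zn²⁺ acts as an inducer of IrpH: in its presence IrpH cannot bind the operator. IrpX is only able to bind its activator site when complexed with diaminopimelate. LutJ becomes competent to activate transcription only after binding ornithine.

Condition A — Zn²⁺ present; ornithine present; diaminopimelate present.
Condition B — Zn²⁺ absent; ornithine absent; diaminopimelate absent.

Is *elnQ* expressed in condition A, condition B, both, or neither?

Condition A:
Zn²⁺ is present, so IrpH is inactive.
Ornithine is present, so LutJ is active.
Diaminopimelate is present, so IrpX is active.
No repressor is bound and LutJ and IrpX are active, so *elnQ* is transcribed.
→ *elnQ* is ON in A.
Condition B:
Zn²⁺ is absent, so IrpH is active.
Ornithine is absent, so LutJ is inactive.
Diaminopimelate is absent, so IrpX is inactive.
With repressor IrpH bound, *elnQ* is not transcribed.
→ *elnQ* is OFF in B.

A only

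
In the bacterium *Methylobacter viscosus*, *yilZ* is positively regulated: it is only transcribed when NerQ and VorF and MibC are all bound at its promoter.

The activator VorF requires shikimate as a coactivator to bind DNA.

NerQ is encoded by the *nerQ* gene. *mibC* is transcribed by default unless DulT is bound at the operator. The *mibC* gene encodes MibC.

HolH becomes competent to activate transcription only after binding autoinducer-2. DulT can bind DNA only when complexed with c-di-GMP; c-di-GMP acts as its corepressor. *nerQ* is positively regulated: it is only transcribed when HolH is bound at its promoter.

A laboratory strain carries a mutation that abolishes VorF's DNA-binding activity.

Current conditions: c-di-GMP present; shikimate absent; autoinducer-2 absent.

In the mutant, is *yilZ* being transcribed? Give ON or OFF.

OFF

Autoinducer-2 is absent, so HolH is inactive.
Required activator HolH is absent, so *nerQ* is not transcribed.
So NerQ is not produced.
VorF is non-functional in this strain, so it has no effect.
c-di-GMP is present, so DulT is active.
With repressor DulT bound, *mibC* is not transcribed.
So MibC is not produced.
Required activator NerQ is absent, so *yilZ* is not transcribed.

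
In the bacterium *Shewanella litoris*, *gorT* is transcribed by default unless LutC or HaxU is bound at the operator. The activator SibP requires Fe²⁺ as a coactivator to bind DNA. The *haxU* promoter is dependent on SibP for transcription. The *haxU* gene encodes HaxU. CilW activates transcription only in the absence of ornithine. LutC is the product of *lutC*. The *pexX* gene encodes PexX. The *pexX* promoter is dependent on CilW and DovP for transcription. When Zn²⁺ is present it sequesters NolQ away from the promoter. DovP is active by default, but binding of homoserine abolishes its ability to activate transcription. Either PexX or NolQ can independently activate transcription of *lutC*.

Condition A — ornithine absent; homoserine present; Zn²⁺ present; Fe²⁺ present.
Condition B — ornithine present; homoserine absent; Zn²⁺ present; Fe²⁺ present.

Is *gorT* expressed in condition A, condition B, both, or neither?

Condition A:
Ornithine is absent, so CilW is active.
Homoserine is present, so DovP is inactive.
Required activator DovP is absent, so *pexX* is not transcribed.
So PexX is not produced.
Zn²⁺ is present, so NolQ is inactive.
No activator is available at the *lutC* promoter, so *lutC* is not transcribed.
So LutC is not produced.
Fe²⁺ is present, so SibP is active.
No repressor is bound and SibP is active, so *haxU* is transcribed.
So HaxU is produced and active.
With repressor HaxU bound, *gorT* is not transcribed.
→ *gorT* is OFF in A.
Condition B:
Ornithine is present, so CilW is inactive.
Homoserine is absent, so DovP is active.
Required activator CilW is absent, so *pexX* is not transcribed.
So PexX is not produced.
Zn²⁺ is present, so NolQ is inactive.
No activator is available at the *lutC* promoter, so *lutC* is not transcribed.
So LutC is not produced.
Fe²⁺ is present, so SibP is active.
No repressor is bound and SibP is active, so *haxU* is transcribed.
So HaxU is produced and active.
With repressor HaxU bound, *gorT* is not transcribed.
→ *gorT* is OFF in B.

neither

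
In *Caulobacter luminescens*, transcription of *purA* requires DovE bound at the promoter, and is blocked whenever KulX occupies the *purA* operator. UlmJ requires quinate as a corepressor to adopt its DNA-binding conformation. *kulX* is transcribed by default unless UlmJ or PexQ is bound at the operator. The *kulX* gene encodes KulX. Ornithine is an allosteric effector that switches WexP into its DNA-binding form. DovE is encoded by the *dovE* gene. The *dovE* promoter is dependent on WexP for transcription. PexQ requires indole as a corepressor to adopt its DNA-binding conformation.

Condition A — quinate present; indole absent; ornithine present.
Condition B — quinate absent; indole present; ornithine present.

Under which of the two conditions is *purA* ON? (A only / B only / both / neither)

both

Condition A:
Quinate is present, so UlmJ is active.
Indole is absent, so PexQ is inactive.
With repressor UlmJ bound, *kulX* is not transcribed.
So KulX is not produced.
Ornithine is present, so WexP is active.
No repressor is bound and WexP is active, so *dovE* is transcribed.
So DovE is produced and active.
No repressor is bound and DovE is active, so *purA* is transcribed.
→ *purA* is ON in A.
Condition B:
Quinate is absent, so UlmJ is inactive.
Indole is present, so PexQ is active.
With repressor PexQ bound, *kulX* is not transcribed.
So KulX is not produced.
Ornithine is present, so WexP is active.
No repressor is bound and WexP is active, so *dovE* is transcribed.
So DovE is produced and active.
No repressor is bound and DovE is active, so *purA* is transcribed.
→ *purA* is ON in B.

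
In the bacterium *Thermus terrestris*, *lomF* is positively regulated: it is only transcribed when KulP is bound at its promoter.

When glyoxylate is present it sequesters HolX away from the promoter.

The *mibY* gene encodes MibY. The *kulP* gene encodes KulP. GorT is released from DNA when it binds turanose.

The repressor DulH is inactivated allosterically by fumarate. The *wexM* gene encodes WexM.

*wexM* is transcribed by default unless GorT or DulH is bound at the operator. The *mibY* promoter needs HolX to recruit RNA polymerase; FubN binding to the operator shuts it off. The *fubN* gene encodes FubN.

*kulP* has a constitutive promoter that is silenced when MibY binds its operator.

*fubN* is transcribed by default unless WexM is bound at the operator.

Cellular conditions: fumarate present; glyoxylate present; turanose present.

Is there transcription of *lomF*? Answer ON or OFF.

Turanose is present, so GorT is inactive.
Fumarate is present, so DulH is inactive.
With no repressor bound, *wexM* is transcribed.
So WexM is produced and active.
With repressor WexM bound, *fubN* is not transcribed.
So FubN is not produced.
Glyoxylate is present, so HolX is inactive.
Required activator HolX is absent, so *mibY* is not transcribed.
So MibY is not produced.
With no repressor bound, *kulP* is transcribed.
So KulP is produced and active.
No repressor is bound and KulP is active, so *lomF* is transcribed.

ON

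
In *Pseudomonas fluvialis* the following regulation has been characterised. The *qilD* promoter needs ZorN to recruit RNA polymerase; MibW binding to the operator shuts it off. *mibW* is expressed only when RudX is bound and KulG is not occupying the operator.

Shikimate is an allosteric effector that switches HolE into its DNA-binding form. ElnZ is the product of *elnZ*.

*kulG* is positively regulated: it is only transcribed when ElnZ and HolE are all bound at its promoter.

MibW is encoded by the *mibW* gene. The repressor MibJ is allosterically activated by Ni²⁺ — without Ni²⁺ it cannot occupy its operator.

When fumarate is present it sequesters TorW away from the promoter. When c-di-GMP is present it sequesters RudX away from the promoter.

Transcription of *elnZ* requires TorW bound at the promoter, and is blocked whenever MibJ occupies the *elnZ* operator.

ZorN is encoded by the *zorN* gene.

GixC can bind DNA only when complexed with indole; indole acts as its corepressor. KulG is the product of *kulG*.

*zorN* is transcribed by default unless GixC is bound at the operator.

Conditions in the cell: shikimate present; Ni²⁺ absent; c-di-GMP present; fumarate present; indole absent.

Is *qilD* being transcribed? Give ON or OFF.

Indole is absent, so GixC is inactive.
With no repressor bound, *zorN* is transcribed.
So ZorN is produced and active.
c-di-GMP is present, so RudX is inactive.
Ni²⁺ is absent, so MibJ is inactive.
Fumarate is present, so TorW is inactive.
Required activator TorW is absent, so *elnZ* is not transcribed.
So ElnZ is not produced.
Shikimate is present, so HolE is active.
Required activator ElnZ is absent, so *kulG* is not transcribed.
So KulG is not produced.
Required activator RudX is absent, so *mibW* is not transcribed.
So MibW is not produced.
No repressor is bound and ZorN is active, so *qilD* is transcribed.

ON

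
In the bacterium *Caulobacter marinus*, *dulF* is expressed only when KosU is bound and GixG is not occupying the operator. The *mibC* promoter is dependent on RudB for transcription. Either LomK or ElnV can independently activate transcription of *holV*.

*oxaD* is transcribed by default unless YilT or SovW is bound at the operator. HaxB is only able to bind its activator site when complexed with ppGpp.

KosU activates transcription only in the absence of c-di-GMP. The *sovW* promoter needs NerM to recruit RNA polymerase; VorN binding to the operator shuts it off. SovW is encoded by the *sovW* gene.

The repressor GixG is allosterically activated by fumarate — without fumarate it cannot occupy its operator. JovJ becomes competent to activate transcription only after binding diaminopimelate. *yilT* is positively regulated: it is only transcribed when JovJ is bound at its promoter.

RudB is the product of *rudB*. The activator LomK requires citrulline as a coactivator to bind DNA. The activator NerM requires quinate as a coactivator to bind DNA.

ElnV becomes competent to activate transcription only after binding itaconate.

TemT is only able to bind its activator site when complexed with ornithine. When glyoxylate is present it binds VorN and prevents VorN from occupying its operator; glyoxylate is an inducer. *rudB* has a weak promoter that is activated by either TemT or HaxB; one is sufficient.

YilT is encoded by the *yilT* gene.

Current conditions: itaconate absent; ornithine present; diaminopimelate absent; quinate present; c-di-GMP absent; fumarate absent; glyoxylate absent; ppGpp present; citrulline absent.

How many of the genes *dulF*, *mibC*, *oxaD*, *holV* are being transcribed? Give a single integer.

Fumarate is absent, so GixG is inactive.
c-di-GMP is absent, so KosU is active.
No repressor is bound and KosU is active, so *dulF* is transcribed.
→ *dulF* is ON.
Ornithine is present, so TemT is active.
ppGpp is present, so HaxB is active.
Activator TemT is present, so *rudB* is transcribed.
So RudB is produced and active.
No repressor is bound and RudB is active, so *mibC* is transcribed.
→ *mibC* is ON.
Diaminopimelate is absent, so JovJ is inactive.
Required activator JovJ is absent, so *yilT* is not transcribed.
So YilT is not produced.
Glyoxylate is absent, so VorN is active.
Quinate is present, so NerM is active.
With repressor VorN bound, *sovW* is not transcribed.
So SovW is not produced.
With no repressor bound, *oxaD* is transcribed.
→ *oxaD* is ON.
Citrulline is absent, so LomK is inactive.
Itaconate is absent, so ElnV is inactive.
No activator is available at the *holV* promoter, so *holV* is not transcribed.
→ *holV* is OFF.
3 of the 4 genes are transcribed.

3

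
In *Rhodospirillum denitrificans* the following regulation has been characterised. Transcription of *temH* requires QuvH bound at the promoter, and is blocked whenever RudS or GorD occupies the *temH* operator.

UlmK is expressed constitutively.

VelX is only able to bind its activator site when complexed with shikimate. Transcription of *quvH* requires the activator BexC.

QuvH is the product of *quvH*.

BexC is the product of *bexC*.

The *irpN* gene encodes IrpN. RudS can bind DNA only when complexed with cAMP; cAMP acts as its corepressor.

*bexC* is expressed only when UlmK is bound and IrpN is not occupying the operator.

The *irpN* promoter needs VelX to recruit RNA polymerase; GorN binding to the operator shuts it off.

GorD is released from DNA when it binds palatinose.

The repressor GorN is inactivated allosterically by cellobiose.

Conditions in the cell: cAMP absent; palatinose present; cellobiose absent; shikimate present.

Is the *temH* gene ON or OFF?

ON

Cellobiose is absent, so GorN is active.
Shikimate is present, so VelX is active.
With repressor GorN bound, *irpN* is not transcribed.
So IrpN is not produced.
UlmK is produced constitutively and is active.
No repressor is bound and UlmK is active, so *bexC* is transcribed.
So BexC is produced and active.
No repressor is bound and BexC is active, so *quvH* is transcribed.
So QuvH is produced and active.
cAMP is absent, so RudS is inactive.
Palatinose is present, so GorD is inactive.
No repressor is bound and QuvH is active, so *temH* is transcribed.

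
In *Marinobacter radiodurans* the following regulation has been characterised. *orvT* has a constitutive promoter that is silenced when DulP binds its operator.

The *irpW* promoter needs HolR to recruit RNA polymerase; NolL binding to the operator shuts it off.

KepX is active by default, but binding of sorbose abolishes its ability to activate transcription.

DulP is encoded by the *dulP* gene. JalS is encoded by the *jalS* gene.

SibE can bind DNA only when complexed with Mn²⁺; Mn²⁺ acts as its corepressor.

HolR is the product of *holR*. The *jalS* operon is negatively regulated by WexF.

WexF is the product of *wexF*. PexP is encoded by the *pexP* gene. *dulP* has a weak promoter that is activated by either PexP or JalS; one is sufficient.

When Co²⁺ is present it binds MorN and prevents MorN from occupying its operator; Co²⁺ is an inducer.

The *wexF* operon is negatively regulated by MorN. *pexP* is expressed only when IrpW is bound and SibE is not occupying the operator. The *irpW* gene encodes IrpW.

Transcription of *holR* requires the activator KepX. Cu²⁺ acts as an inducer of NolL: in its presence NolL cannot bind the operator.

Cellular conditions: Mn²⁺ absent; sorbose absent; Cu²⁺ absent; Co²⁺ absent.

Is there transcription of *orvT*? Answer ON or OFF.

OFF

Sorbose is absent, so KepX is active.
No repressor is bound and KepX is active, so *holR* is transcribed.
So HolR is produced and active.
Cu²⁺ is absent, so NolL is active.
With repressor NolL bound, *irpW* is not transcribed.
So IrpW is not produced.
Mn²⁺ is absent, so SibE is inactive.
Required activator IrpW is absent, so *pexP* is not transcribed.
So PexP is not produced.
Co²⁺ is absent, so MorN is active.
With repressor MorN bound, *wexF* is not transcribed.
So WexF is not produced.
With no repressor bound, *jalS* is transcribed.
So JalS is produced and active.
Activator JalS is present, so *dulP* is transcribed.
So DulP is produced and active.
With repressor DulP bound, *orvT* is not transcribed.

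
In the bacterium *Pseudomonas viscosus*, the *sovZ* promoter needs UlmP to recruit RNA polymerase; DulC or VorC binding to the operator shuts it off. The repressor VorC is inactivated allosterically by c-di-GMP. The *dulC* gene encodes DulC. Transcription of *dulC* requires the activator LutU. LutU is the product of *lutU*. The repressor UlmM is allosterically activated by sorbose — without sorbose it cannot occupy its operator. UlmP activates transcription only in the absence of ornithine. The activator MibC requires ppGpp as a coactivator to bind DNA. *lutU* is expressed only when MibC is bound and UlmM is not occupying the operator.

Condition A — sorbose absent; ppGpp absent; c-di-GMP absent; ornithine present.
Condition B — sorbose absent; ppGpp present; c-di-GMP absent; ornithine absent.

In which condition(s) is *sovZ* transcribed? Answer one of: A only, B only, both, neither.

neither

Condition A:
Sorbose is absent, so UlmM is inactive.
ppGpp is absent, so MibC is inactive.
Required activator MibC is absent, so *lutU* is not transcribed.
So LutU is not produced.
Required activator LutU is absent, so *dulC* is not transcribed.
So DulC is not produced.
c-di-GMP is absent, so VorC is active.
Ornithine is present, so UlmP is inactive.
With repressor VorC bound, *sovZ* is not transcribed.
→ *sovZ* is OFF in A.
Condition B:
Sorbose is absent, so UlmM is inactive.
ppGpp is present, so MibC is active.
No repressor is bound and MibC is active, so *lutU* is transcribed.
So LutU is produced and active.
No repressor is bound and LutU is active, so *dulC* is transcribed.
So DulC is produced and active.
c-di-GMP is absent, so VorC is active.
Ornithine is absent, so UlmP is active.
With repressor DulC bound, *sovZ* is not transcribed.
→ *sovZ* is OFF in B.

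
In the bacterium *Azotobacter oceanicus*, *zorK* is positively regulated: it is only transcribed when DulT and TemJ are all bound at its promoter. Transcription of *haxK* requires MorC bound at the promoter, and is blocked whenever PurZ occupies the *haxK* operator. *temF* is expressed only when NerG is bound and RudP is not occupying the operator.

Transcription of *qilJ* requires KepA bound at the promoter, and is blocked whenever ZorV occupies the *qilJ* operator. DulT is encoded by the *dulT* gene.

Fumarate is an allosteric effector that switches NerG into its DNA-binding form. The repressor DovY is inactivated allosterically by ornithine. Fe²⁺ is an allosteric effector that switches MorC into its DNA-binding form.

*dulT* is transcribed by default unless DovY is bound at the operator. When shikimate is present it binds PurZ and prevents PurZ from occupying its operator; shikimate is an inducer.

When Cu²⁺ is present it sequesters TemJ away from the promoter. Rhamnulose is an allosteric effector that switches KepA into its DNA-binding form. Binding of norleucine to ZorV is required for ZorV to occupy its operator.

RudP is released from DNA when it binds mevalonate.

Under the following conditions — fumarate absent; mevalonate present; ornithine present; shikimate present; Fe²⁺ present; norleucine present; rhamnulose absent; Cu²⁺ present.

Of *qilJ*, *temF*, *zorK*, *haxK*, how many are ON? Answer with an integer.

Rhamnulose is absent, so KepA is inactive.
Norleucine is present, so ZorV is active.
With repressor ZorV bound, *qilJ* is not transcribed.
→ *qilJ* is OFF.
Mevalonate is present, so RudP is inactive.
Fumarate is absent, so NerG is inactive.
Required activator NerG is absent, so *temF* is not transcribed.
→ *temF* is OFF.
Ornithine is present, so DovY is inactive.
With no repressor bound, *dulT* is transcribed.
So DulT is produced and active.
Cu²⁺ is present, so TemJ is inactive.
Required activator TemJ is absent, so *zorK* is not transcribed.
→ *zorK* is OFF.
Shikimate is present, so PurZ is inactive.
Fe²⁺ is present, so MorC is active.
No repressor is bound and MorC is active, so *haxK* is transcribed.
→ *haxK* is ON.
1 of the 4 genes is transcribed.

1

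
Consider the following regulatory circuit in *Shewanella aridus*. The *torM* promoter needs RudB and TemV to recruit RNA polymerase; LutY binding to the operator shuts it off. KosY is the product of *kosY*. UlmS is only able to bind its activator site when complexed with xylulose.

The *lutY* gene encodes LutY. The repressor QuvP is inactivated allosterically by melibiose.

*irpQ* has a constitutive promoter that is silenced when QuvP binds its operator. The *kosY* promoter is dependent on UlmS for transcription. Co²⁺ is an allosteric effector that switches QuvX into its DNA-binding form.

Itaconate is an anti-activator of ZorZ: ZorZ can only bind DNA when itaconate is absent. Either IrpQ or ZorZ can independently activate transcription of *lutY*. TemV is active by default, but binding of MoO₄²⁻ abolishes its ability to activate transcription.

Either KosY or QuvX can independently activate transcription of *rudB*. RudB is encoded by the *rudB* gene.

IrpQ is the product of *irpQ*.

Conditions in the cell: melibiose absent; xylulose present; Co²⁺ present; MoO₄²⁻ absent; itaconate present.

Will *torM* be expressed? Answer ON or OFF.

Melibiose is absent, so QuvP is active.
With repressor QuvP bound, *irpQ* is not transcribed.
So IrpQ is not produced.
Itaconate is present, so ZorZ is inactive.
No activator is available at the *lutY* promoter, so *lutY* is not transcribed.
So LutY is not produced.
Xylulose is present, so UlmS is active.
No repressor is bound and UlmS is active, so *kosY* is transcribed.
So KosY is produced and active.
Co²⁺ is present, so QuvX is active.
Activator KosY is present, so *rudB* is transcribed.
So RudB is produced and active.
MoO₄²⁻ is absent, so TemV is active.
No repressor is bound and RudB and TemV are active, so *torM* is transcribed.

ON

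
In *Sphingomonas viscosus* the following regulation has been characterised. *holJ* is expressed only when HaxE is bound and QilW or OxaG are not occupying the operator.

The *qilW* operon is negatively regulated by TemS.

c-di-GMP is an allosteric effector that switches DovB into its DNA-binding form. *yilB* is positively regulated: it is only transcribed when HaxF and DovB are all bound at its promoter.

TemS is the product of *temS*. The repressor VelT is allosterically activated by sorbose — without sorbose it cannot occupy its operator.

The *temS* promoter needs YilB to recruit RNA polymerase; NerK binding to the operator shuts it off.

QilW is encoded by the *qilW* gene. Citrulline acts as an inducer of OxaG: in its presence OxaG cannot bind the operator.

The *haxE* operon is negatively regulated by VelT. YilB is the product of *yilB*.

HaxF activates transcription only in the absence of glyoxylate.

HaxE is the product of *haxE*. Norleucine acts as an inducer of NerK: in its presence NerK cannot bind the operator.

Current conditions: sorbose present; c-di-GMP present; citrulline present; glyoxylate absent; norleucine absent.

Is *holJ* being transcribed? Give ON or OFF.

OFF

Sorbose is present, so VelT is active.
With repressor VelT bound, *haxE* is not transcribed.
So HaxE is not produced.
Glyoxylate is absent, so HaxF is active.
c-di-GMP is present, so DovB is active.
No repressor is bound and HaxF and DovB are active, so *yilB* is transcribed.
So YilB is produced and active.
Norleucine is absent, so NerK is active.
With repressor NerK bound, *temS* is not transcribed.
So TemS is not produced.
With no repressor bound, *qilW* is transcribed.
So QilW is produced and active.
Citrulline is present, so OxaG is inactive.
With repressor QilW bound, *holJ* is not transcribed.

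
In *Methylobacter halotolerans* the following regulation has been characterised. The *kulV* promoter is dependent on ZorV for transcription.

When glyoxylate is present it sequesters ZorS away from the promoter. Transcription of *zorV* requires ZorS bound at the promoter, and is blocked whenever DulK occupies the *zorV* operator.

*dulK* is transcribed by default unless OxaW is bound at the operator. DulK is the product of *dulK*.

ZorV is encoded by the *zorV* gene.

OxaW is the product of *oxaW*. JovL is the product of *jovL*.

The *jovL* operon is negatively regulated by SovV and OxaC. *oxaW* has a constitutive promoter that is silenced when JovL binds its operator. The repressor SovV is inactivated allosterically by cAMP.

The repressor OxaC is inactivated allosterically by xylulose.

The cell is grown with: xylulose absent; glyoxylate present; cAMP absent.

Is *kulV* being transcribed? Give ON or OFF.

cAMP is absent, so SovV is active.
Xylulose is absent, so OxaC is active.
With repressor SovV bound, *jovL* is not transcribed.
So JovL is not produced.
With no repressor bound, *oxaW* is transcribed.
So OxaW is produced and active.
With repressor OxaW bound, *dulK* is not transcribed.
So DulK is not produced.
Glyoxylate is present, so ZorS is inactive.
Required activator ZorS is absent, so *zorV* is not transcribed.
So ZorV is not produced.
Required activator ZorV is absent, so *kulV* is not transcribed.

OFF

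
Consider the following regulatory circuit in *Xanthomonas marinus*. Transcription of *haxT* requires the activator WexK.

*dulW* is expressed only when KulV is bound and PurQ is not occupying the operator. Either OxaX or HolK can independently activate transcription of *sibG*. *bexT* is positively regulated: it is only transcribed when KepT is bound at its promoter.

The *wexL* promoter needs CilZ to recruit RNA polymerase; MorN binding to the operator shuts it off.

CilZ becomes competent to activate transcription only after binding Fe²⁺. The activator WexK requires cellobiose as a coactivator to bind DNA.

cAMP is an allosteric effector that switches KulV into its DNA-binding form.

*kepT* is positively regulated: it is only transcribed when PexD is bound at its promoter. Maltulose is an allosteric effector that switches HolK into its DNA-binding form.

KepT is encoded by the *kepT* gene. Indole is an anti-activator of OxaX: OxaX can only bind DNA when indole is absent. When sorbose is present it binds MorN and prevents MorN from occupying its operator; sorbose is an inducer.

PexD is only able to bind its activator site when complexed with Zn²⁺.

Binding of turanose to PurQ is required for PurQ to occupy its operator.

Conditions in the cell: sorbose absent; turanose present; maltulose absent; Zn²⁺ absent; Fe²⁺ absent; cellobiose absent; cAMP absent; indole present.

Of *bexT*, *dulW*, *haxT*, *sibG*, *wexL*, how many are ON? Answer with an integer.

Zn²⁺ is absent, so PexD is inactive.
Required activator PexD is absent, so *kepT* is not transcribed.
So KepT is not produced.
Required activator KepT is absent, so *bexT* is not transcribed.
→ *bexT* is OFF.
cAMP is absent, so KulV is inactive.
Turanose is present, so PurQ is active.
With repressor PurQ bound, *dulW* is not transcribed.
→ *dulW* is OFF.
Cellobiose is absent, so WexK is inactive.
Required activator WexK is absent, so *haxT* is not transcribed.
→ *haxT* is OFF.
Indole is present, so OxaX is inactive.
Maltulose is absent, so HolK is inactive.
No activator is available at the *sibG* promoter, so *sibG* is not transcribed.
→ *sibG* is OFF.
Fe²⁺ is absent, so CilZ is inactive.
Sorbose is absent, so MorN is active.
With repressor MorN bound, *wexL* is not transcribed.
→ *wexL* is OFF.
0 of the 5 genes are transcribed.

0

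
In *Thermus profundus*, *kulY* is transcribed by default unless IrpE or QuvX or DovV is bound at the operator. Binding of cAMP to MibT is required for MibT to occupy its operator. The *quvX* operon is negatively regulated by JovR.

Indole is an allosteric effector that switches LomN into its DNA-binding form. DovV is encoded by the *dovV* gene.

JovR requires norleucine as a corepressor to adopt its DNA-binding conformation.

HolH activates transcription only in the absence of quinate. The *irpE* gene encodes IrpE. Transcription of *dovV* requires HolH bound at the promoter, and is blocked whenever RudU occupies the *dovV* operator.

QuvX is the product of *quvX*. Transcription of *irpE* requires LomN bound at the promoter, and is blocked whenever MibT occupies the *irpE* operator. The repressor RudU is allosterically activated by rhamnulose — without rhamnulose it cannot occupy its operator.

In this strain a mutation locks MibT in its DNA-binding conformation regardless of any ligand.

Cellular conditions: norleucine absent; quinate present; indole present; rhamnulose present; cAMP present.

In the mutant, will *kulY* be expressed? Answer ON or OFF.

Indole is present, so LomN is active.
MibT is constitutively active in this strain.
With repressor MibT bound, *irpE* is not transcribed.
So IrpE is not produced.
Norleucine is absent, so JovR is inactive.
With no repressor bound, *quvX* is transcribed.
So QuvX is produced and active.
Quinate is present, so HolH is inactive.
Rhamnulose is present, so RudU is active.
With repressor RudU bound, *dovV* is not transcribed.
So DovV is not produced.
With repressor QuvX bound, *kulY* is not transcribed.

OFF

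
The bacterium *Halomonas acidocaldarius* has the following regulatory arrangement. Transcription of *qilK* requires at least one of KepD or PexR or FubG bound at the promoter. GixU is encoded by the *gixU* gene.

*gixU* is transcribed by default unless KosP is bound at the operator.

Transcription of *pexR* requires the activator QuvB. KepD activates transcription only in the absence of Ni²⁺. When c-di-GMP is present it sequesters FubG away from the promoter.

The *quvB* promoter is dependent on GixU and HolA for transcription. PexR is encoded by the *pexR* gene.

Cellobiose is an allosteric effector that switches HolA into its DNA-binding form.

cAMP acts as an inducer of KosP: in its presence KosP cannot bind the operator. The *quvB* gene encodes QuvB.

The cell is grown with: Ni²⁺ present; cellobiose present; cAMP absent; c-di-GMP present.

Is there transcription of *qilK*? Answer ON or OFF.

OFF

Ni²⁺ is present, so KepD is inactive.
cAMP is absent, so KosP is active.
With repressor KosP bound, *gixU* is not transcribed.
So GixU is not produced.
Cellobiose is present, so HolA is active.
Required activator GixU is absent, so *quvB* is not transcribed.
So QuvB is not produced.
Required activator QuvB is absent, so *pexR* is not transcribed.
So PexR is not produced.
c-di-GMP is present, so FubG is inactive.
No activator is available at the *qilK* promoter, so *qilK* is not transcribed.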